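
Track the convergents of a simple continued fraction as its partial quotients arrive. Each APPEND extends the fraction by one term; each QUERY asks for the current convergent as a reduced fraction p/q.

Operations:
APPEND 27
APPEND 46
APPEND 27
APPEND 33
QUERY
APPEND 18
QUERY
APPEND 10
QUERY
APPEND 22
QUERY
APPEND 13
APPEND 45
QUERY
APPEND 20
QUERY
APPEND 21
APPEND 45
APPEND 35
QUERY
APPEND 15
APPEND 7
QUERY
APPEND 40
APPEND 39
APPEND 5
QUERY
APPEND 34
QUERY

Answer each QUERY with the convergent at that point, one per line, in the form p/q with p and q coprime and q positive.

1109647/41065
20007234/740413
201181987/7445195
4446010948/164534703
2614415604943/96752369733
52346311423171/1937193790994
1738405962754468569/64333649224121422
184618492867133463721/6832225392037298895
1453452718975984634755501/53788309169331378800519
49706600815890397315814219/1839505322419661347638662

APPEND 27: p_0 = 27·1 + 0 = 27, q_0 = 27·0 + 1 = 1 → 27/1
APPEND 46: p_1 = 46·27 + 1 = 1243, q_1 = 46·1 + 0 = 46 → 1243/46
APPEND 27: p_2 = 27·1243 + 27 = 33588, q_2 = 27·46 + 1 = 1243 → 33588/1243
APPEND 33: p_3 = 33·33588 + 1243 = 1109647, q_3 = 33·1243 + 46 = 41065 → 1109647/41065
APPEND 18: p_4 = 18·1109647 + 33588 = 20007234, q_4 = 18·41065 + 1243 = 740413 → 20007234/740413
APPEND 10: p_5 = 10·20007234 + 1109647 = 201181987, q_5 = 10·740413 + 41065 = 7445195 → 201181987/7445195
APPEND 22: p_6 = 22·201181987 + 20007234 = 4446010948, q_6 = 22·7445195 + 740413 = 164534703 → 4446010948/164534703
APPEND 13: p_7 = 13·4446010948 + 201181987 = 57999324311, q_7 = 13·164534703 + 7445195 = 2146396334 → 57999324311/2146396334
APPEND 45: p_8 = 45·57999324311 + 4446010948 = 2614415604943, q_8 = 45·2146396334 + 164534703 = 96752369733 → 2614415604943/96752369733
APPEND 20: p_9 = 20·2614415604943 + 57999324311 = 52346311423171, q_9 = 20·96752369733 + 2146396334 = 1937193790994 → 52346311423171/1937193790994
APPEND 21: p_10 = 21·52346311423171 + 2614415604943 = 1101886955491534, q_10 = 21·1937193790994 + 96752369733 = 40777821980607 → 1101886955491534/40777821980607
APPEND 45: p_11 = 45·1101886955491534 + 52346311423171 = 49637259308542201, q_11 = 45·40777821980607 + 1937193790994 = 1836939182918309 → 49637259308542201/1836939182918309
APPEND 35: p_12 = 35·49637259308542201 + 1101886955491534 = 1738405962754468569, q_12 = 35·1836939182918309 + 40777821980607 = 64333649224121422 → 1738405962754468569/64333649224121422
APPEND 15: p_13 = 15·1738405962754468569 + 49637259308542201 = 26125726700625570736, q_13 = 15·64333649224121422 + 1836939182918309 = 966841677544739639 → 26125726700625570736/966841677544739639
APPEND 7: p_14 = 7·26125726700625570736 + 1738405962754468569 = 184618492867133463721, q_14 = 7·966841677544739639 + 64333649224121422 = 6832225392037298895 → 184618492867133463721/6832225392037298895
APPEND 40: p_15 = 40·184618492867133463721 + 26125726700625570736 = 7410865441385964119576, q_15 = 40·6832225392037298895 + 966841677544739639 = 274255857359036695439 → 7410865441385964119576/274255857359036695439
APPEND 39: p_16 = 39·7410865441385964119576 + 184618492867133463721 = 289208370706919734127185, q_16 = 39·274255857359036695439 + 6832225392037298895 = 10702810662394468421016 → 289208370706919734127185/10702810662394468421016
APPEND 5: p_17 = 5·289208370706919734127185 + 7410865441385964119576 = 1453452718975984634755501, q_17 = 5·10702810662394468421016 + 274255857359036695439 = 53788309169331378800519 → 1453452718975984634755501/53788309169331378800519
APPEND 34: p_18 = 34·1453452718975984634755501 + 289208370706919734127185 = 49706600815890397315814219, q_18 = 34·53788309169331378800519 + 10702810662394468421016 = 1839505322419661347638662 → 49706600815890397315814219/1839505322419661347638662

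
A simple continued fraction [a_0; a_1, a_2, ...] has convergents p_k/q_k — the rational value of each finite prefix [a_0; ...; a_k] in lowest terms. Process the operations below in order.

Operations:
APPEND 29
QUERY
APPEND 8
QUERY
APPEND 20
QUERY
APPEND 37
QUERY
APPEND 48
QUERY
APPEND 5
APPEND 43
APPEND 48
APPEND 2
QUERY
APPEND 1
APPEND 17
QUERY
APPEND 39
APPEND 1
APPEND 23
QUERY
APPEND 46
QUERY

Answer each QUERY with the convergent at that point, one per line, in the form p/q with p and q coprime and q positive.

29/1
233/8
4689/161
173726/5965
8343537/286481
175622181192/6030106667
4638605570803/159269667352
4454723424832469/152955949193888
205103084293560377/7042353463704733

APPEND 29: p_0 = 29·1 + 0 = 29, q_0 = 29·0 + 1 = 1 → 29/1
APPEND 8: p_1 = 8·29 + 1 = 233, q_1 = 8·1 + 0 = 8 → 233/8
APPEND 20: p_2 = 20·233 + 29 = 4689, q_2 = 20·8 + 1 = 161 → 4689/161
APPEND 37: p_3 = 37·4689 + 233 = 173726, q_3 = 37·161 + 8 = 5965 → 173726/5965
APPEND 48: p_4 = 48·173726 + 4689 = 8343537, q_4 = 48·5965 + 161 = 286481 → 8343537/286481
APPEND 5: p_5 = 5·8343537 + 173726 = 41891411, q_5 = 5·286481 + 5965 = 1438370 → 41891411/1438370
APPEND 43: p_6 = 43·41891411 + 8343537 = 1809674210, q_6 = 43·1438370 + 286481 = 62136391 → 1809674210/62136391
APPEND 48: p_7 = 48·1809674210 + 41891411 = 86906253491, q_7 = 48·62136391 + 1438370 = 2983985138 → 86906253491/2983985138
APPEND 2: p_8 = 2·86906253491 + 1809674210 = 175622181192, q_8 = 2·2983985138 + 62136391 = 6030106667 → 175622181192/6030106667
APPEND 1: p_9 = 1·175622181192 + 86906253491 = 262528434683, q_9 = 1·6030106667 + 2983985138 = 9014091805 → 262528434683/9014091805
APPEND 17: p_10 = 17·262528434683 + 175622181192 = 4638605570803, q_10 = 17·9014091805 + 6030106667 = 159269667352 → 4638605570803/159269667352
APPEND 39: p_11 = 39·4638605570803 + 262528434683 = 181168145696000, q_11 = 39·159269667352 + 9014091805 = 6220531118533 → 181168145696000/6220531118533
APPEND 1: p_12 = 1·181168145696000 + 4638605570803 = 185806751266803, q_12 = 1·6220531118533 + 159269667352 = 6379800785885 → 185806751266803/6379800785885
APPEND 23: p_13 = 23·185806751266803 + 181168145696000 = 4454723424832469, q_13 = 23·6379800785885 + 6220531118533 = 152955949193888 → 4454723424832469/152955949193888
APPEND 46: p_14 = 46·4454723424832469 + 185806751266803 = 205103084293560377, q_14 = 46·152955949193888 + 6379800785885 = 7042353463704733 → 205103084293560377/7042353463704733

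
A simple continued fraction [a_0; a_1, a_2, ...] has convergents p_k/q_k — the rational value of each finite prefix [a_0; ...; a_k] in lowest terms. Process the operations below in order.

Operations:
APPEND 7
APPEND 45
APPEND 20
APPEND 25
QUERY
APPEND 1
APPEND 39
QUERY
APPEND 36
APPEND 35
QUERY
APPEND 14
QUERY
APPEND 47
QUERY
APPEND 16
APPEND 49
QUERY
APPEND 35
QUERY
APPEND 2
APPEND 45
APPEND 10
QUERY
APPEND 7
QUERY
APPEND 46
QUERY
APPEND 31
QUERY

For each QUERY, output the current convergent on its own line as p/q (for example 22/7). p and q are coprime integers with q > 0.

APPEND 7: p_0 = 7·1 + 0 = 7, q_0 = 7·0 + 1 = 1 → 7/1
APPEND 45: p_1 = 45·7 + 1 = 316, q_1 = 45·1 + 0 = 45 → 316/45
APPEND 20: p_2 = 20·316 + 7 = 6327, q_2 = 20·45 + 1 = 901 → 6327/901
APPEND 25: p_3 = 25·6327 + 316 = 158491, q_3 = 25·901 + 45 = 22570 → 158491/22570
APPEND 1: p_4 = 1·158491 + 6327 = 164818, q_4 = 1·22570 + 901 = 23471 → 164818/23471
APPEND 39: p_5 = 39·164818 + 158491 = 6586393, q_5 = 39·23471 + 22570 = 937939 → 6586393/937939
APPEND 36: p_6 = 36·6586393 + 164818 = 237274966, q_6 = 36·937939 + 23471 = 33789275 → 237274966/33789275
APPEND 35: p_7 = 35·237274966 + 6586393 = 8311210203, q_7 = 35·33789275 + 937939 = 1183562564 → 8311210203/1183562564
APPEND 14: p_8 = 14·8311210203 + 237274966 = 116594217808, q_8 = 14·1183562564 + 33789275 = 16603665171 → 116594217808/16603665171
APPEND 47: p_9 = 47·116594217808 + 8311210203 = 5488239447179, q_9 = 47·16603665171 + 1183562564 = 781555825601 → 5488239447179/781555825601
APPEND 16: p_10 = 16·5488239447179 + 116594217808 = 87928425372672, q_10 = 16·781555825601 + 16603665171 = 12521496874787 → 87928425372672/12521496874787
APPEND 49: p_11 = 49·87928425372672 + 5488239447179 = 4313981082708107, q_11 = 49·12521496874787 + 781555825601 = 614334902690164 → 4313981082708107/614334902690164
APPEND 35: p_12 = 35·4313981082708107 + 87928425372672 = 151077266320156417, q_12 = 35·614334902690164 + 12521496874787 = 21514243091030527 → 151077266320156417/21514243091030527
APPEND 2: p_13 = 2·151077266320156417 + 4313981082708107 = 306468513723020941, q_13 = 2·21514243091030527 + 614334902690164 = 43642821084751218 → 306468513723020941/43642821084751218
APPEND 45: p_14 = 45·306468513723020941 + 151077266320156417 = 13942160383856098762, q_14 = 45·43642821084751218 + 21514243091030527 = 1985441191904835337 → 13942160383856098762/1985441191904835337
APPEND 10: p_15 = 10·13942160383856098762 + 306468513723020941 = 139728072352284008561, q_15 = 10·1985441191904835337 + 43642821084751218 = 19898054740133104588 → 139728072352284008561/19898054740133104588
APPEND 7: p_16 = 7·139728072352284008561 + 13942160383856098762 = 992038666849844158689, q_16 = 7·19898054740133104588 + 1985441191904835337 = 141271824372836567453 → 992038666849844158689/141271824372836567453
APPEND 46: p_17 = 46·992038666849844158689 + 139728072352284008561 = 45773506747445115308255, q_17 = 46·141271824372836567453 + 19898054740133104588 = 6518401975890615207426 → 45773506747445115308255/6518401975890615207426
APPEND 31: p_18 = 31·45773506747445115308255 + 992038666849844158689 = 1419970747837648418714594, q_18 = 31·6518401975890615207426 + 141271824372836567453 = 202211733076981907997659 → 1419970747837648418714594/202211733076981907997659

158491/22570
6586393/937939
8311210203/1183562564
116594217808/16603665171
5488239447179/781555825601
4313981082708107/614334902690164
151077266320156417/21514243091030527
139728072352284008561/19898054740133104588
992038666849844158689/141271824372836567453
45773506747445115308255/6518401975890615207426
1419970747837648418714594/202211733076981907997659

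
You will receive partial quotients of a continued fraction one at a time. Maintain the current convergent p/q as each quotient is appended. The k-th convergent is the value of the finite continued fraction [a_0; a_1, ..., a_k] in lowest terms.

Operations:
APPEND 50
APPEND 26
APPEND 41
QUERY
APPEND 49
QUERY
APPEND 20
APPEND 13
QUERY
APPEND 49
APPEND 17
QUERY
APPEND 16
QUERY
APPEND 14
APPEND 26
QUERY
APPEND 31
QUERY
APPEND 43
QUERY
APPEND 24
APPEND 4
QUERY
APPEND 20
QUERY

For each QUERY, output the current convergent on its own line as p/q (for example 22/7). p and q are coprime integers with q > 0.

APPEND 50: p_0 = 50·1 + 0 = 50, q_0 = 50·0 + 1 = 1 → 50/1
APPEND 26: p_1 = 26·50 + 1 = 1301, q_1 = 26·1 + 0 = 26 → 1301/26
APPEND 41: p_2 = 41·1301 + 50 = 53391, q_2 = 41·26 + 1 = 1067 → 53391/1067
APPEND 49: p_3 = 49·53391 + 1301 = 2617460, q_3 = 49·1067 + 26 = 52309 → 2617460/52309
APPEND 20: p_4 = 20·2617460 + 53391 = 52402591, q_4 = 20·52309 + 1067 = 1047247 → 52402591/1047247
APPEND 13: p_5 = 13·52402591 + 2617460 = 683851143, q_5 = 13·1047247 + 52309 = 13666520 → 683851143/13666520
APPEND 49: p_6 = 49·683851143 + 52402591 = 33561108598, q_6 = 49·13666520 + 1047247 = 670706727 → 33561108598/670706727
APPEND 17: p_7 = 17·33561108598 + 683851143 = 571222697309, q_7 = 17·670706727 + 13666520 = 11415680879 → 571222697309/11415680879
APPEND 16: p_8 = 16·571222697309 + 33561108598 = 9173124265542, q_8 = 16·11415680879 + 670706727 = 183321600791 → 9173124265542/183321600791
APPEND 14: p_9 = 14·9173124265542 + 571222697309 = 128994962414897, q_9 = 14·183321600791 + 11415680879 = 2577918091953 → 128994962414897/2577918091953
APPEND 26: p_10 = 26·128994962414897 + 9173124265542 = 3363042147052864, q_10 = 26·2577918091953 + 183321600791 = 67209191991569 → 3363042147052864/67209191991569
APPEND 31: p_11 = 31·3363042147052864 + 128994962414897 = 104383301521053681, q_11 = 31·67209191991569 + 2577918091953 = 2086062869830592 → 104383301521053681/2086062869830592
APPEND 43: p_12 = 43·104383301521053681 + 3363042147052864 = 4491845007552361147, q_12 = 43·2086062869830592 + 67209191991569 = 89767912594707025 → 4491845007552361147/89767912594707025
APPEND 24: p_13 = 24·4491845007552361147 + 104383301521053681 = 107908663482777721209, q_13 = 24·89767912594707025 + 2086062869830592 = 2156515965142799192 → 107908663482777721209/2156515965142799192
APPEND 4: p_14 = 4·107908663482777721209 + 4491845007552361147 = 436126498938663245983, q_14 = 4·2156515965142799192 + 89767912594707025 = 8715831773165903793 → 436126498938663245983/8715831773165903793
APPEND 20: p_15 = 20·436126498938663245983 + 107908663482777721209 = 8830438642256042640869, q_15 = 20·8715831773165903793 + 2156515965142799192 = 176473151428460875052 → 8830438642256042640869/176473151428460875052

53391/1067
2617460/52309
683851143/13666520
571222697309/11415680879
9173124265542/183321600791
3363042147052864/67209191991569
104383301521053681/2086062869830592
4491845007552361147/89767912594707025
436126498938663245983/8715831773165903793
8830438642256042640869/176473151428460875052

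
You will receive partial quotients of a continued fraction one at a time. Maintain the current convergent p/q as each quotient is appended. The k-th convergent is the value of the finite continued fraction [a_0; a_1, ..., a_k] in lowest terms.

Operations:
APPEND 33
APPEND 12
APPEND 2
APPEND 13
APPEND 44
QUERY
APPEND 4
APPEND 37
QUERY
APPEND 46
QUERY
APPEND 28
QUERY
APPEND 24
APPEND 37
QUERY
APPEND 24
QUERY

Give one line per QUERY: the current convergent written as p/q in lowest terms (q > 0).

APPEND 33: p_0 = 33·1 + 0 = 33, q_0 = 33·0 + 1 = 1 → 33/1
APPEND 12: p_1 = 12·33 + 1 = 397, q_1 = 12·1 + 0 = 12 → 397/12
APPEND 2: p_2 = 2·397 + 33 = 827, q_2 = 2·12 + 1 = 25 → 827/25
APPEND 13: p_3 = 13·827 + 397 = 11148, q_3 = 13·25 + 12 = 337 → 11148/337
APPEND 44: p_4 = 44·11148 + 827 = 491339, q_4 = 44·337 + 25 = 14853 → 491339/14853
APPEND 4: p_5 = 4·491339 + 11148 = 1976504, q_5 = 4·14853 + 337 = 59749 → 1976504/59749
APPEND 37: p_6 = 37·1976504 + 491339 = 73621987, q_6 = 37·59749 + 14853 = 2225566 → 73621987/2225566
APPEND 46: p_7 = 46·73621987 + 1976504 = 3388587906, q_7 = 46·2225566 + 59749 = 102435785 → 3388587906/102435785
APPEND 28: p_8 = 28·3388587906 + 73621987 = 94954083355, q_8 = 28·102435785 + 2225566 = 2870427546 → 94954083355/2870427546
APPEND 24: p_9 = 24·94954083355 + 3388587906 = 2282286588426, q_9 = 24·2870427546 + 102435785 = 68992696889 → 2282286588426/68992696889
APPEND 37: p_10 = 37·2282286588426 + 94954083355 = 84539557855117, q_10 = 37·68992696889 + 2870427546 = 2555600212439 → 84539557855117/2555600212439
APPEND 24: p_11 = 24·84539557855117 + 2282286588426 = 2031231675111234, q_11 = 24·2555600212439 + 68992696889 = 61403397795425 → 2031231675111234/61403397795425

491339/14853
73621987/2225566
3388587906/102435785
94954083355/2870427546
84539557855117/2555600212439
2031231675111234/61403397795425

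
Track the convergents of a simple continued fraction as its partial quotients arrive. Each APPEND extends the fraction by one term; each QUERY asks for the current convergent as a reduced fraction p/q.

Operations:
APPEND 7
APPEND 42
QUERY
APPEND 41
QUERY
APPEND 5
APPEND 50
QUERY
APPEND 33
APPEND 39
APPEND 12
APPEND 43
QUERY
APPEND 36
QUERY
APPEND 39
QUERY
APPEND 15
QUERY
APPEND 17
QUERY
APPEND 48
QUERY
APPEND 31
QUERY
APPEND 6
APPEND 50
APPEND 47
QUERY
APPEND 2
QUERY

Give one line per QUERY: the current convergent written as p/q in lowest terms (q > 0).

APPEND 7: p_0 = 7·1 + 0 = 7, q_0 = 7·0 + 1 = 1 → 7/1
APPEND 42: p_1 = 42·7 + 1 = 295, q_1 = 42·1 + 0 = 42 → 295/42
APPEND 41: p_2 = 41·295 + 7 = 12102, q_2 = 41·42 + 1 = 1723 → 12102/1723
APPEND 5: p_3 = 5·12102 + 295 = 60805, q_3 = 5·1723 + 42 = 8657 → 60805/8657
APPEND 50: p_4 = 50·60805 + 12102 = 3052352, q_4 = 50·8657 + 1723 = 434573 → 3052352/434573
APPEND 33: p_5 = 33·3052352 + 60805 = 100788421, q_5 = 33·434573 + 8657 = 14349566 → 100788421/14349566
APPEND 39: p_6 = 39·100788421 + 3052352 = 3933800771, q_6 = 39·14349566 + 434573 = 560067647 → 3933800771/560067647
APPEND 12: p_7 = 12·3933800771 + 100788421 = 47306397673, q_7 = 12·560067647 + 14349566 = 6735161330 → 47306397673/6735161330
APPEND 43: p_8 = 43·47306397673 + 3933800771 = 2038108900710, q_8 = 43·6735161330 + 560067647 = 290172004837 → 2038108900710/290172004837
APPEND 36: p_9 = 36·2038108900710 + 47306397673 = 73419226823233, q_9 = 36·290172004837 + 6735161330 = 10452927335462 → 73419226823233/10452927335462
APPEND 39: p_10 = 39·73419226823233 + 2038108900710 = 2865387955006797, q_10 = 39·10452927335462 + 290172004837 = 407954338087855 → 2865387955006797/407954338087855
APPEND 15: p_11 = 15·2865387955006797 + 73419226823233 = 43054238551925188, q_11 = 15·407954338087855 + 10452927335462 = 6129767998653287 → 43054238551925188/6129767998653287
APPEND 17: p_12 = 17·43054238551925188 + 2865387955006797 = 734787443337734993, q_12 = 17·6129767998653287 + 407954338087855 = 104614010315193734 → 734787443337734993/104614010315193734
APPEND 48: p_13 = 48·734787443337734993 + 43054238551925188 = 35312851518763204852, q_13 = 48·104614010315193734 + 6129767998653287 = 5027602263127952519 → 35312851518763204852/5027602263127952519
APPEND 31: p_14 = 31·35312851518763204852 + 734787443337734993 = 1095433184524997085405, q_14 = 31·5027602263127952519 + 104614010315193734 = 155960284167281721823 → 1095433184524997085405/155960284167281721823
APPEND 6: p_15 = 6·1095433184524997085405 + 35312851518763204852 = 6607911958668745717282, q_15 = 6·155960284167281721823 + 5027602263127952519 = 940789307266818283457 → 6607911958668745717282/940789307266818283457
APPEND 50: p_16 = 50·6607911958668745717282 + 1095433184524997085405 = 331491031117962282949505, q_16 = 50·940789307266818283457 + 155960284167281721823 = 47195425647508195894673 → 331491031117962282949505/47195425647508195894673
APPEND 47: p_17 = 47·331491031117962282949505 + 6607911958668745717282 = 15586686374502896044344017, q_17 = 47·47195425647508195894673 + 940789307266818283457 = 2219125794740152025333088 → 15586686374502896044344017/2219125794740152025333088
APPEND 2: p_18 = 2·15586686374502896044344017 + 331491031117962282949505 = 31504863780123754371637539, q_18 = 2·2219125794740152025333088 + 47195425647508195894673 = 4485447015127812246560849 → 31504863780123754371637539/4485447015127812246560849

295/42
12102/1723
3052352/434573
2038108900710/290172004837
73419226823233/10452927335462
2865387955006797/407954338087855
43054238551925188/6129767998653287
734787443337734993/104614010315193734
35312851518763204852/5027602263127952519
1095433184524997085405/155960284167281721823
15586686374502896044344017/2219125794740152025333088
31504863780123754371637539/4485447015127812246560849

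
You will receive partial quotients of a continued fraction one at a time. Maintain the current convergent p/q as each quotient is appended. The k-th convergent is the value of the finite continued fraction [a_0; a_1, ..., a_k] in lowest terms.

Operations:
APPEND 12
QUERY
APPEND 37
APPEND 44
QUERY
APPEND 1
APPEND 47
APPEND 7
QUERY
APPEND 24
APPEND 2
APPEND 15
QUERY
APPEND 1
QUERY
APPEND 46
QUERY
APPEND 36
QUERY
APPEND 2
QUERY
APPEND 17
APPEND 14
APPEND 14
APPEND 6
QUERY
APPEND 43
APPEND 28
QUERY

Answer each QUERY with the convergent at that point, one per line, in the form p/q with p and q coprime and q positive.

12/1
19592/1629
6749354/561183
5152560947/428415758
5485201955/456073587
257471850877/21407800760
9274471833527/771136900947
18806415517931/1563681602654
395062853942495519/32847967014919330
477872784298171290011/39733296358555727558

APPEND 12: p_0 = 12·1 + 0 = 12, q_0 = 12·0 + 1 = 1 → 12/1
APPEND 37: p_1 = 37·12 + 1 = 445, q_1 = 37·1 + 0 = 37 → 445/37
APPEND 44: p_2 = 44·445 + 12 = 19592, q_2 = 44·37 + 1 = 1629 → 19592/1629
APPEND 1: p_3 = 1·19592 + 445 = 20037, q_3 = 1·1629 + 37 = 1666 → 20037/1666
APPEND 47: p_4 = 47·20037 + 19592 = 961331, q_4 = 47·1666 + 1629 = 79931 → 961331/79931
APPEND 7: p_5 = 7·961331 + 20037 = 6749354, q_5 = 7·79931 + 1666 = 561183 → 6749354/561183
APPEND 24: p_6 = 24·6749354 + 961331 = 162945827, q_6 = 24·561183 + 79931 = 13548323 → 162945827/13548323
APPEND 2: p_7 = 2·162945827 + 6749354 = 332641008, q_7 = 2·13548323 + 561183 = 27657829 → 332641008/27657829
APPEND 15: p_8 = 15·332641008 + 162945827 = 5152560947, q_8 = 15·27657829 + 13548323 = 428415758 → 5152560947/428415758
APPEND 1: p_9 = 1·5152560947 + 332641008 = 5485201955, q_9 = 1·428415758 + 27657829 = 456073587 → 5485201955/456073587
APPEND 46: p_10 = 46·5485201955 + 5152560947 = 257471850877, q_10 = 46·456073587 + 428415758 = 21407800760 → 257471850877/21407800760
APPEND 36: p_11 = 36·257471850877 + 5485201955 = 9274471833527, q_11 = 36·21407800760 + 456073587 = 771136900947 → 9274471833527/771136900947
APPEND 2: p_12 = 2·9274471833527 + 257471850877 = 18806415517931, q_12 = 2·771136900947 + 21407800760 = 1563681602654 → 18806415517931/1563681602654
APPEND 17: p_13 = 17·18806415517931 + 9274471833527 = 328983535638354, q_13 = 17·1563681602654 + 771136900947 = 27353724146065 → 328983535638354/27353724146065
APPEND 14: p_14 = 14·328983535638354 + 18806415517931 = 4624575914454887, q_14 = 14·27353724146065 + 1563681602654 = 384515819647564 → 4624575914454887/384515819647564
APPEND 14: p_15 = 14·4624575914454887 + 328983535638354 = 65073046338006772, q_15 = 14·384515819647564 + 27353724146065 = 5410575199211961 → 65073046338006772/5410575199211961
APPEND 6: p_16 = 6·65073046338006772 + 4624575914454887 = 395062853942495519, q_16 = 6·5410575199211961 + 384515819647564 = 32847967014919330 → 395062853942495519/32847967014919330
APPEND 43: p_17 = 43·395062853942495519 + 65073046338006772 = 17052775765865314089, q_17 = 43·32847967014919330 + 5410575199211961 = 1417873156840743151 → 17052775765865314089/1417873156840743151
APPEND 28: p_18 = 28·17052775765865314089 + 395062853942495519 = 477872784298171290011, q_18 = 28·1417873156840743151 + 32847967014919330 = 39733296358555727558 → 477872784298171290011/39733296358555727558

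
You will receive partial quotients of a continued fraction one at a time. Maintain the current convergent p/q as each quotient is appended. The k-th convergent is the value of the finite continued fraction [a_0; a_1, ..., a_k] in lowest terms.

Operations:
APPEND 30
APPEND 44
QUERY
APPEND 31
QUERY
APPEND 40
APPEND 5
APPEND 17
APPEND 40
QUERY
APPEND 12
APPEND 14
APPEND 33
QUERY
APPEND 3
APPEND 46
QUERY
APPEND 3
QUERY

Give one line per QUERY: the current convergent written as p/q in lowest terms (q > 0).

1321/44
40981/1365
5679640706/189178145
31809158325183/1059503211112
4465717843539293/148744658591114
13493542849861664/449444522629429

APPEND 30: p_0 = 30·1 + 0 = 30, q_0 = 30·0 + 1 = 1 → 30/1
APPEND 44: p_1 = 44·30 + 1 = 1321, q_1 = 44·1 + 0 = 44 → 1321/44
APPEND 31: p_2 = 31·1321 + 30 = 40981, q_2 = 31·44 + 1 = 1365 → 40981/1365
APPEND 40: p_3 = 40·40981 + 1321 = 1640561, q_3 = 40·1365 + 44 = 54644 → 1640561/54644
APPEND 5: p_4 = 5·1640561 + 40981 = 8243786, q_4 = 5·54644 + 1365 = 274585 → 8243786/274585
APPEND 17: p_5 = 17·8243786 + 1640561 = 141784923, q_5 = 17·274585 + 54644 = 4722589 → 141784923/4722589
APPEND 40: p_6 = 40·141784923 + 8243786 = 5679640706, q_6 = 40·4722589 + 274585 = 189178145 → 5679640706/189178145
APPEND 12: p_7 = 12·5679640706 + 141784923 = 68297473395, q_7 = 12·189178145 + 4722589 = 2274860329 → 68297473395/2274860329
APPEND 14: p_8 = 14·68297473395 + 5679640706 = 961844268236, q_8 = 14·2274860329 + 189178145 = 32037222751 → 961844268236/32037222751
APPEND 33: p_9 = 33·961844268236 + 68297473395 = 31809158325183, q_9 = 33·32037222751 + 2274860329 = 1059503211112 → 31809158325183/1059503211112
APPEND 3: p_10 = 3·31809158325183 + 961844268236 = 96389319243785, q_10 = 3·1059503211112 + 32037222751 = 3210546856087 → 96389319243785/3210546856087
APPEND 46: p_11 = 46·96389319243785 + 31809158325183 = 4465717843539293, q_11 = 46·3210546856087 + 1059503211112 = 148744658591114 → 4465717843539293/148744658591114
APPEND 3: p_12 = 3·4465717843539293 + 96389319243785 = 13493542849861664, q_12 = 3·148744658591114 + 3210546856087 = 449444522629429 → 13493542849861664/449444522629429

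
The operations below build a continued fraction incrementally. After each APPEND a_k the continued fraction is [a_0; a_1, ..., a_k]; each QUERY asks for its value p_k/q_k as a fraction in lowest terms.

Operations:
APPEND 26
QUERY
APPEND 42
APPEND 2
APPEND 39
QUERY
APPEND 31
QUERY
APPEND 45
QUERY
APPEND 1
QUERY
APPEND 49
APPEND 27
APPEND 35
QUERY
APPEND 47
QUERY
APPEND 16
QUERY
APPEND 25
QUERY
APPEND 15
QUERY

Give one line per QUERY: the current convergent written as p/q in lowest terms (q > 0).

APPEND 26: p_0 = 26·1 + 0 = 26, q_0 = 26·0 + 1 = 1 → 26/1
APPEND 42: p_1 = 42·26 + 1 = 1093, q_1 = 42·1 + 0 = 42 → 1093/42
APPEND 2: p_2 = 2·1093 + 26 = 2212, q_2 = 2·42 + 1 = 85 → 2212/85
APPEND 39: p_3 = 39·2212 + 1093 = 87361, q_3 = 39·85 + 42 = 3357 → 87361/3357
APPEND 31: p_4 = 31·87361 + 2212 = 2710403, q_4 = 31·3357 + 85 = 104152 → 2710403/104152
APPEND 45: p_5 = 45·2710403 + 87361 = 122055496, q_5 = 45·104152 + 3357 = 4690197 → 122055496/4690197
APPEND 1: p_6 = 1·122055496 + 2710403 = 124765899, q_6 = 1·4690197 + 104152 = 4794349 → 124765899/4794349
APPEND 49: p_7 = 49·124765899 + 122055496 = 6235584547, q_7 = 49·4794349 + 4690197 = 239613298 → 6235584547/239613298
APPEND 27: p_8 = 27·6235584547 + 124765899 = 168485548668, q_8 = 27·239613298 + 4794349 = 6474353395 → 168485548668/6474353395
APPEND 35: p_9 = 35·168485548668 + 6235584547 = 5903229787927, q_9 = 35·6474353395 + 239613298 = 226841982123 → 5903229787927/226841982123
APPEND 47: p_10 = 47·5903229787927 + 168485548668 = 277620285581237, q_10 = 47·226841982123 + 6474353395 = 10668047513176 → 277620285581237/10668047513176
APPEND 16: p_11 = 16·277620285581237 + 5903229787927 = 4447827799087719, q_11 = 16·10668047513176 + 226841982123 = 170915602192939 → 4447827799087719/170915602192939
APPEND 25: p_12 = 25·4447827799087719 + 277620285581237 = 111473315262774212, q_12 = 25·170915602192939 + 10668047513176 = 4283558102336651 → 111473315262774212/4283558102336651
APPEND 15: p_13 = 15·111473315262774212 + 4447827799087719 = 1676547556740700899, q_13 = 15·4283558102336651 + 170915602192939 = 64424287137242704 → 1676547556740700899/64424287137242704

26/1
87361/3357
2710403/104152
122055496/4690197
124765899/4794349
5903229787927/226841982123
277620285581237/10668047513176
4447827799087719/170915602192939
111473315262774212/4283558102336651
1676547556740700899/64424287137242704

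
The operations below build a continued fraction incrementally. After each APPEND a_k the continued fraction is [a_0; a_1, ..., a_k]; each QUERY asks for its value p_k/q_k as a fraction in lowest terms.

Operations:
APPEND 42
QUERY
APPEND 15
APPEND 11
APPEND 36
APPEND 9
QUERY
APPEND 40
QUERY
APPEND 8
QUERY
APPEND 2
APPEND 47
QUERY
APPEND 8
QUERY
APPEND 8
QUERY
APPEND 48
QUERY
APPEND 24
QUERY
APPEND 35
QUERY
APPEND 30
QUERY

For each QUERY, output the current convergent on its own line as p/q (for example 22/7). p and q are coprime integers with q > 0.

42/1
2275154/54085
91258179/2169391
732340586/17409213
73861490083/1755836612
592447860015/14083680713
4813444370203/114425282316
231637777629759/5506497231881
5564120107484419/132270358847460
194975841539584424/4634969056892981
5854839366295017139/139181342065636890

APPEND 42: p_0 = 42·1 + 0 = 42, q_0 = 42·0 + 1 = 1 → 42/1
APPEND 15: p_1 = 15·42 + 1 = 631, q_1 = 15·1 + 0 = 15 → 631/15
APPEND 11: p_2 = 11·631 + 42 = 6983, q_2 = 11·15 + 1 = 166 → 6983/166
APPEND 36: p_3 = 36·6983 + 631 = 252019, q_3 = 36·166 + 15 = 5991 → 252019/5991
APPEND 9: p_4 = 9·252019 + 6983 = 2275154, q_4 = 9·5991 + 166 = 54085 → 2275154/54085
APPEND 40: p_5 = 40·2275154 + 252019 = 91258179, q_5 = 40·54085 + 5991 = 2169391 → 91258179/2169391
APPEND 8: p_6 = 8·91258179 + 2275154 = 732340586, q_6 = 8·2169391 + 54085 = 17409213 → 732340586/17409213
APPEND 2: p_7 = 2·732340586 + 91258179 = 1555939351, q_7 = 2·17409213 + 2169391 = 36987817 → 1555939351/36987817
APPEND 47: p_8 = 47·1555939351 + 732340586 = 73861490083, q_8 = 47·36987817 + 17409213 = 1755836612 → 73861490083/1755836612
APPEND 8: p_9 = 8·73861490083 + 1555939351 = 592447860015, q_9 = 8·1755836612 + 36987817 = 14083680713 → 592447860015/14083680713
APPEND 8: p_10 = 8·592447860015 + 73861490083 = 4813444370203, q_10 = 8·14083680713 + 1755836612 = 114425282316 → 4813444370203/114425282316
APPEND 48: p_11 = 48·4813444370203 + 592447860015 = 231637777629759, q_11 = 48·114425282316 + 14083680713 = 5506497231881 → 231637777629759/5506497231881
APPEND 24: p_12 = 24·231637777629759 + 4813444370203 = 5564120107484419, q_12 = 24·5506497231881 + 114425282316 = 132270358847460 → 5564120107484419/132270358847460
APPEND 35: p_13 = 35·5564120107484419 + 231637777629759 = 194975841539584424, q_13 = 35·132270358847460 + 5506497231881 = 4634969056892981 → 194975841539584424/4634969056892981
APPEND 30: p_14 = 30·194975841539584424 + 5564120107484419 = 5854839366295017139, q_14 = 30·4634969056892981 + 132270358847460 = 139181342065636890 → 5854839366295017139/139181342065636890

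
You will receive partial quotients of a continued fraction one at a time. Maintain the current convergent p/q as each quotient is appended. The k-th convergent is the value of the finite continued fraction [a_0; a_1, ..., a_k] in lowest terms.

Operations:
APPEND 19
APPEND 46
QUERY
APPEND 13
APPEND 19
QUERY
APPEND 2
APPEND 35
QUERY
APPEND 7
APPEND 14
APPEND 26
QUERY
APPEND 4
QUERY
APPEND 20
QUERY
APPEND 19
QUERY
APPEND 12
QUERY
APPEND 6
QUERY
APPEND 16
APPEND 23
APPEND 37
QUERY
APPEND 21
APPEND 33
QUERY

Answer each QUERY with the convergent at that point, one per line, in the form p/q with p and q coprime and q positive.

875/46
217361/11427
15831421/832282
41023729941/2156680187
165668476067/8709445008
3354393251281/176345580347
63899140250406/3359275471601
770144076256153/40487651239559
4684763597787324/246285182908955
64692196371125174112/3400967644038610163
44954015187245005498203/2363301289762368623438

APPEND 19: p_0 = 19·1 + 0 = 19, q_0 = 19·0 + 1 = 1 → 19/1
APPEND 46: p_1 = 46·19 + 1 = 875, q_1 = 46·1 + 0 = 46 → 875/46
APPEND 13: p_2 = 13·875 + 19 = 11394, q_2 = 13·46 + 1 = 599 → 11394/599
APPEND 19: p_3 = 19·11394 + 875 = 217361, q_3 = 19·599 + 46 = 11427 → 217361/11427
APPEND 2: p_4 = 2·217361 + 11394 = 446116, q_4 = 2·11427 + 599 = 23453 → 446116/23453
APPEND 35: p_5 = 35·446116 + 217361 = 15831421, q_5 = 35·23453 + 11427 = 832282 → 15831421/832282
APPEND 7: p_6 = 7·15831421 + 446116 = 111266063, q_6 = 7·832282 + 23453 = 5849427 → 111266063/5849427
APPEND 14: p_7 = 14·111266063 + 15831421 = 1573556303, q_7 = 14·5849427 + 832282 = 82724260 → 1573556303/82724260
APPEND 26: p_8 = 26·1573556303 + 111266063 = 41023729941, q_8 = 26·82724260 + 5849427 = 2156680187 → 41023729941/2156680187
APPEND 4: p_9 = 4·41023729941 + 1573556303 = 165668476067, q_9 = 4·2156680187 + 82724260 = 8709445008 → 165668476067/8709445008
APPEND 20: p_10 = 20·165668476067 + 41023729941 = 3354393251281, q_10 = 20·8709445008 + 2156680187 = 176345580347 → 3354393251281/176345580347
APPEND 19: p_11 = 19·3354393251281 + 165668476067 = 63899140250406, q_11 = 19·176345580347 + 8709445008 = 3359275471601 → 63899140250406/3359275471601
APPEND 12: p_12 = 12·63899140250406 + 3354393251281 = 770144076256153, q_12 = 12·3359275471601 + 176345580347 = 40487651239559 → 770144076256153/40487651239559
APPEND 6: p_13 = 6·770144076256153 + 63899140250406 = 4684763597787324, q_13 = 6·40487651239559 + 3359275471601 = 246285182908955 → 4684763597787324/246285182908955
APPEND 16: p_14 = 16·4684763597787324 + 770144076256153 = 75726361640853337, q_14 = 16·246285182908955 + 40487651239559 = 3981050577782839 → 75726361640853337/3981050577782839
APPEND 23: p_15 = 23·75726361640853337 + 4684763597787324 = 1746391081337414075, q_15 = 23·3981050577782839 + 246285182908955 = 91810448471914252 → 1746391081337414075/91810448471914252
APPEND 37: p_16 = 37·1746391081337414075 + 75726361640853337 = 64692196371125174112, q_16 = 37·91810448471914252 + 3981050577782839 = 3400967644038610163 → 64692196371125174112/3400967644038610163
APPEND 21: p_17 = 21·64692196371125174112 + 1746391081337414075 = 1360282514874966070427, q_17 = 21·3400967644038610163 + 91810448471914252 = 71512130973282727675 → 1360282514874966070427/71512130973282727675
APPEND 33: p_18 = 33·1360282514874966070427 + 64692196371125174112 = 44954015187245005498203, q_18 = 33·71512130973282727675 + 3400967644038610163 = 2363301289762368623438 → 44954015187245005498203/2363301289762368623438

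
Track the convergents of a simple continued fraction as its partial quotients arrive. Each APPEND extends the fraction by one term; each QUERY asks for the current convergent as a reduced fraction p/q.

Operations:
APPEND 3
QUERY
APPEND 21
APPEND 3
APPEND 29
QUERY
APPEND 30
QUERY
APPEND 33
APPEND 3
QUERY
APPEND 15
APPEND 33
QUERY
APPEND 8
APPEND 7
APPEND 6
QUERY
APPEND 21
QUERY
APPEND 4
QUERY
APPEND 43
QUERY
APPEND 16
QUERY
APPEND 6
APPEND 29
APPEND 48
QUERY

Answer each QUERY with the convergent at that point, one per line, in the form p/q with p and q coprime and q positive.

3/1
5719/1877
171765/56374
17193657/5643031
8715294684/2860396603
3061687028617/1004858641462
64794044449678/21265679630861
262237864827329/86067577164906
11341022232024825/3722171497721819
181718593577224529/59640811540714010
1543324541579359971999/506525646707568461927

APPEND 3: p_0 = 3·1 + 0 = 3, q_0 = 3·0 + 1 = 1 → 3/1
APPEND 21: p_1 = 21·3 + 1 = 64, q_1 = 21·1 + 0 = 21 → 64/21
APPEND 3: p_2 = 3·64 + 3 = 195, q_2 = 3·21 + 1 = 64 → 195/64
APPEND 29: p_3 = 29·195 + 64 = 5719, q_3 = 29·64 + 21 = 1877 → 5719/1877
APPEND 30: p_4 = 30·5719 + 195 = 171765, q_4 = 30·1877 + 64 = 56374 → 171765/56374
APPEND 33: p_5 = 33·171765 + 5719 = 5673964, q_5 = 33·56374 + 1877 = 1862219 → 5673964/1862219
APPEND 3: p_6 = 3·5673964 + 171765 = 17193657, q_6 = 3·1862219 + 56374 = 5643031 → 17193657/5643031
APPEND 15: p_7 = 15·17193657 + 5673964 = 263578819, q_7 = 15·5643031 + 1862219 = 86507684 → 263578819/86507684
APPEND 33: p_8 = 33·263578819 + 17193657 = 8715294684, q_8 = 33·86507684 + 5643031 = 2860396603 → 8715294684/2860396603
APPEND 8: p_9 = 8·8715294684 + 263578819 = 69985936291, q_9 = 8·2860396603 + 86507684 = 22969680508 → 69985936291/22969680508
APPEND 7: p_10 = 7·69985936291 + 8715294684 = 498616848721, q_10 = 7·22969680508 + 2860396603 = 163648160159 → 498616848721/163648160159
APPEND 6: p_11 = 6·498616848721 + 69985936291 = 3061687028617, q_11 = 6·163648160159 + 22969680508 = 1004858641462 → 3061687028617/1004858641462
APPEND 21: p_12 = 21·3061687028617 + 498616848721 = 64794044449678, q_12 = 21·1004858641462 + 163648160159 = 21265679630861 → 64794044449678/21265679630861
APPEND 4: p_13 = 4·64794044449678 + 3061687028617 = 262237864827329, q_13 = 4·21265679630861 + 1004858641462 = 86067577164906 → 262237864827329/86067577164906
APPEND 43: p_14 = 43·262237864827329 + 64794044449678 = 11341022232024825, q_14 = 43·86067577164906 + 21265679630861 = 3722171497721819 → 11341022232024825/3722171497721819
APPEND 16: p_15 = 16·11341022232024825 + 262237864827329 = 181718593577224529, q_15 = 16·3722171497721819 + 86067577164906 = 59640811540714010 → 181718593577224529/59640811540714010
APPEND 6: p_16 = 6·181718593577224529 + 11341022232024825 = 1101652583695371999, q_16 = 6·59640811540714010 + 3722171497721819 = 361567040742005879 → 1101652583695371999/361567040742005879
APPEND 29: p_17 = 29·1101652583695371999 + 181718593577224529 = 32129643520743012500, q_17 = 29·361567040742005879 + 59640811540714010 = 10545084993058884501 → 32129643520743012500/10545084993058884501
APPEND 48: p_18 = 48·32129643520743012500 + 1101652583695371999 = 1543324541579359971999, q_18 = 48·10545084993058884501 + 361567040742005879 = 506525646707568461927 → 1543324541579359971999/506525646707568461927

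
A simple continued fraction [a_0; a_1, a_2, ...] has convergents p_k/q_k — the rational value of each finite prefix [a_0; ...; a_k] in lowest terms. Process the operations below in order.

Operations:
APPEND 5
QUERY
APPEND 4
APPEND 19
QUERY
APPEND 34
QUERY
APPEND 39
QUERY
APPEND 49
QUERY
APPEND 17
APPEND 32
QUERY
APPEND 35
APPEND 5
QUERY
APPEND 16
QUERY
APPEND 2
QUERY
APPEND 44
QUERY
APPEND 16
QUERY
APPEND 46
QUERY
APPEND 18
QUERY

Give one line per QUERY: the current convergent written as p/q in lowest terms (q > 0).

APPEND 5: p_0 = 5·1 + 0 = 5, q_0 = 5·0 + 1 = 1 → 5/1
APPEND 4: p_1 = 4·5 + 1 = 21, q_1 = 4·1 + 0 = 4 → 21/4
APPEND 19: p_2 = 19·21 + 5 = 404, q_2 = 19·4 + 1 = 77 → 404/77
APPEND 34: p_3 = 34·404 + 21 = 13757, q_3 = 34·77 + 4 = 2622 → 13757/2622
APPEND 39: p_4 = 39·13757 + 404 = 536927, q_4 = 39·2622 + 77 = 102335 → 536927/102335
APPEND 49: p_5 = 49·536927 + 13757 = 26323180, q_5 = 49·102335 + 2622 = 5017037 → 26323180/5017037
APPEND 17: p_6 = 17·26323180 + 536927 = 448030987, q_6 = 17·5017037 + 102335 = 85391964 → 448030987/85391964
APPEND 32: p_7 = 32·448030987 + 26323180 = 14363314764, q_7 = 32·85391964 + 5017037 = 2737559885 → 14363314764/2737559885
APPEND 35: p_8 = 35·14363314764 + 448030987 = 503164047727, q_8 = 35·2737559885 + 85391964 = 95899987939 → 503164047727/95899987939
APPEND 5: p_9 = 5·503164047727 + 14363314764 = 2530183553399, q_9 = 5·95899987939 + 2737559885 = 482237499580 → 2530183553399/482237499580
APPEND 16: p_10 = 16·2530183553399 + 503164047727 = 40986100902111, q_10 = 16·482237499580 + 95899987939 = 7811699981219 → 40986100902111/7811699981219
APPEND 2: p_11 = 2·40986100902111 + 2530183553399 = 84502385357621, q_11 = 2·7811699981219 + 482237499580 = 16105637462018 → 84502385357621/16105637462018
APPEND 44: p_12 = 44·84502385357621 + 40986100902111 = 3759091056637435, q_12 = 44·16105637462018 + 7811699981219 = 716459748310011 → 3759091056637435/716459748310011
APPEND 16: p_13 = 16·3759091056637435 + 84502385357621 = 60229959291556581, q_13 = 16·716459748310011 + 16105637462018 = 11479461610422194 → 60229959291556581/11479461610422194
APPEND 46: p_14 = 46·60229959291556581 + 3759091056637435 = 2774337218468240161, q_14 = 46·11479461610422194 + 716459748310011 = 528771693827730935 → 2774337218468240161/528771693827730935
APPEND 18: p_15 = 18·2774337218468240161 + 60229959291556581 = 49998299891719879479, q_15 = 18·528771693827730935 + 11479461610422194 = 9529369950509579024 → 49998299891719879479/9529369950509579024

5/1
404/77
13757/2622
536927/102335
26323180/5017037
14363314764/2737559885
2530183553399/482237499580
40986100902111/7811699981219
84502385357621/16105637462018
3759091056637435/716459748310011
60229959291556581/11479461610422194
2774337218468240161/528771693827730935
49998299891719879479/9529369950509579024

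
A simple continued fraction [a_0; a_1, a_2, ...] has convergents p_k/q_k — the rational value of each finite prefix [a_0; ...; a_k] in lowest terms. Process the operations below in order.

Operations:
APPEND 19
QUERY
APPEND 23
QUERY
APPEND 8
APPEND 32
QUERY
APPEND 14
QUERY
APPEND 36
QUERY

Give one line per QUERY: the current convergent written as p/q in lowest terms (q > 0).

19/1
438/23
113174/5943
1587959/83387
57279698/3007875

APPEND 19: p_0 = 19·1 + 0 = 19, q_0 = 19·0 + 1 = 1 → 19/1
APPEND 23: p_1 = 23·19 + 1 = 438, q_1 = 23·1 + 0 = 23 → 438/23
APPEND 8: p_2 = 8·438 + 19 = 3523, q_2 = 8·23 + 1 = 185 → 3523/185
APPEND 32: p_3 = 32·3523 + 438 = 113174, q_3 = 32·185 + 23 = 5943 → 113174/5943
APPEND 14: p_4 = 14·113174 + 3523 = 1587959, q_4 = 14·5943 + 185 = 83387 → 1587959/83387
APPEND 36: p_5 = 36·1587959 + 113174 = 57279698, q_5 = 36·83387 + 5943 = 3007875 → 57279698/3007875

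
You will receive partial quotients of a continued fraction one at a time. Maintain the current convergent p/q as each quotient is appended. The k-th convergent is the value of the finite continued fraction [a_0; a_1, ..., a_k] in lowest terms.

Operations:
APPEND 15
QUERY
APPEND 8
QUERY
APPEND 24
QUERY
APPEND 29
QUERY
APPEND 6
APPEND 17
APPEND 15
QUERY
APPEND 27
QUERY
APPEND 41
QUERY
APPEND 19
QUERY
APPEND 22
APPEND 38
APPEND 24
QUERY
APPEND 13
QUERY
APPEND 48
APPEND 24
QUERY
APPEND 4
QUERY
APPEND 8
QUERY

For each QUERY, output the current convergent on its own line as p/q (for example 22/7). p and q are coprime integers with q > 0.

APPEND 15: p_0 = 15·1 + 0 = 15, q_0 = 15·0 + 1 = 1 → 15/1
APPEND 8: p_1 = 8·15 + 1 = 121, q_1 = 8·1 + 0 = 8 → 121/8
APPEND 24: p_2 = 24·121 + 15 = 2919, q_2 = 24·8 + 1 = 193 → 2919/193
APPEND 29: p_3 = 29·2919 + 121 = 84772, q_3 = 29·193 + 8 = 5605 → 84772/5605
APPEND 6: p_4 = 6·84772 + 2919 = 511551, q_4 = 6·5605 + 193 = 33823 → 511551/33823
APPEND 17: p_5 = 17·511551 + 84772 = 8781139, q_5 = 17·33823 + 5605 = 580596 → 8781139/580596
APPEND 15: p_6 = 15·8781139 + 511551 = 132228636, q_6 = 15·580596 + 33823 = 8742763 → 132228636/8742763
APPEND 27: p_7 = 27·132228636 + 8781139 = 3578954311, q_7 = 27·8742763 + 580596 = 236635197 → 3578954311/236635197
APPEND 41: p_8 = 41·3578954311 + 132228636 = 146869355387, q_8 = 41·236635197 + 8742763 = 9710785840 → 146869355387/9710785840
APPEND 19: p_9 = 19·146869355387 + 3578954311 = 2794096706664, q_9 = 19·9710785840 + 236635197 = 184741566157 → 2794096706664/184741566157
APPEND 22: p_10 = 22·2794096706664 + 146869355387 = 61616996901995, q_10 = 22·184741566157 + 9710785840 = 4074025241294 → 61616996901995/4074025241294
APPEND 38: p_11 = 38·61616996901995 + 2794096706664 = 2344239978982474, q_11 = 38·4074025241294 + 184741566157 = 154997700735329 → 2344239978982474/154997700735329
APPEND 24: p_12 = 24·2344239978982474 + 61616996901995 = 56323376492481371, q_12 = 24·154997700735329 + 4074025241294 = 3724018842889190 → 56323376492481371/3724018842889190
APPEND 13: p_13 = 13·56323376492481371 + 2344239978982474 = 734548134381240297, q_13 = 13·3724018842889190 + 154997700735329 = 48567242658294799 → 734548134381240297/48567242658294799
APPEND 48: p_14 = 48·734548134381240297 + 56323376492481371 = 35314633826792015627, q_14 = 48·48567242658294799 + 3724018842889190 = 2334951666441039542 → 35314633826792015627/2334951666441039542
APPEND 24: p_15 = 24·35314633826792015627 + 734548134381240297 = 848285759977389615345, q_15 = 24·2334951666441039542 + 48567242658294799 = 56087407237243243807 → 848285759977389615345/56087407237243243807
APPEND 4: p_16 = 4·848285759977389615345 + 35314633826792015627 = 3428457673736350477007, q_16 = 4·56087407237243243807 + 2334951666441039542 = 226684580615414014770 → 3428457673736350477007/226684580615414014770
APPEND 8: p_17 = 8·3428457673736350477007 + 848285759977389615345 = 28275947149868193431401, q_17 = 8·226684580615414014770 + 56087407237243243807 = 1869564052160555361967 → 28275947149868193431401/1869564052160555361967

15/1
121/8
2919/193
84772/5605
132228636/8742763
3578954311/236635197
146869355387/9710785840
2794096706664/184741566157
56323376492481371/3724018842889190
734548134381240297/48567242658294799
848285759977389615345/56087407237243243807
3428457673736350477007/226684580615414014770
28275947149868193431401/1869564052160555361967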